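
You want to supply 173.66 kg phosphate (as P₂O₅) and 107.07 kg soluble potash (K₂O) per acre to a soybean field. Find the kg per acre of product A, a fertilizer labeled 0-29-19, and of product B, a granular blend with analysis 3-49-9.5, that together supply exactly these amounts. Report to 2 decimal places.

Let a = kg of product A, b = kg of product B (per acre).
P₂O₅: 0.29·a + 0.49·b = 173.66
K₂O: 0.19·a + 0.095·b = 107.07
Eliminate b: (row1) − 0.49/0.095·(row2) → -0.69·a = -378.596, so a = 548.6895.
Then b = (107.07 − 0.19·548.6895) / 0.095 = 29.6735.

548.69 kg product A, 29.67 kg product B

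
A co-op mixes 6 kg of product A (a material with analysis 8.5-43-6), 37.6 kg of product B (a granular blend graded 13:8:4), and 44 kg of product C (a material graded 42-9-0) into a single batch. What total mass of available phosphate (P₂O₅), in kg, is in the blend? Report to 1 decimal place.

P₂O₅ mass = 43%×6 + 8%×37.6 + 9%×44 = 9.548 kg.

9.5 kg P₂O₅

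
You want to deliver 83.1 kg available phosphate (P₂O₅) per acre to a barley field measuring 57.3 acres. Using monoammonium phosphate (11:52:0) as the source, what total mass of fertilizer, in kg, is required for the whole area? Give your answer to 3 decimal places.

9156.981 kg

Product per acre = 83.1 / 52% = 159.808 kg.
Total product = 159.808 × 57.3 = 9156.9808 kg.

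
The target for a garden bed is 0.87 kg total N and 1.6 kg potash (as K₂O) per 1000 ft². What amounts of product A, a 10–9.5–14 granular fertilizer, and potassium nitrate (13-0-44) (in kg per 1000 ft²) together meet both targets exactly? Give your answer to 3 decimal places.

6.775 kg product A, 1.481 kg potassium nitrate

Per-1000 ft² balance (a = product A, b = potassium nitrate):
N: 0.1·a + 0.13·b = 0.87
K₂O: 0.14·a + 0.44·b = 1.6
From row1: a = (0.87 − 0.13·b) / 0.1.
Into row2: 0.14·(0.87 − 0.13·b)/0.1 + 0.44·b = 1.6 → b = 1.48062, a = 6.77519.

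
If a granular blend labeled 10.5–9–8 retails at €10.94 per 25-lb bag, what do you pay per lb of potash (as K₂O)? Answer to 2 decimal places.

€5.47 per lb K₂O

K₂O in bag = 25 × 8% = 2 lb.
Cost per lb K₂O = €10.94 / 2 = €5.4700.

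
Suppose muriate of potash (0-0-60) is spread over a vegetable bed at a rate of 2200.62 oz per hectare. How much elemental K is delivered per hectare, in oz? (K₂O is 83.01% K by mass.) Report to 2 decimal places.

K₂O per hectare = 2200.62 × 60% = 1320.37 oz.
Elemental K = 1320.37 × 0.8301 = 1096.041 oz per hectare.

1096.04 oz K per hectare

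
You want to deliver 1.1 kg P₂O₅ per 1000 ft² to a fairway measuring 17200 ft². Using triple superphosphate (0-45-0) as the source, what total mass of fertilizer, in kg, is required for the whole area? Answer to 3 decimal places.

42.044 kg

Product per 1000 ft² = 1.1 / 45% = 2.44444 kg.
Total product = 2.44444 × 17200 / 1000 = 42.0444 kg.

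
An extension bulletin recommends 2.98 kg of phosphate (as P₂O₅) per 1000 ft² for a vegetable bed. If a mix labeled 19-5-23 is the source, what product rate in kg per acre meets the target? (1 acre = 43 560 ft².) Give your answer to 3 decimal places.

Product per 1000 ft² = 2.98 / 5% = 59.6 kg.
Convert to per acre: 59.6 × 43.56 = 2596.176 kg.

2596.176 kg of product per acre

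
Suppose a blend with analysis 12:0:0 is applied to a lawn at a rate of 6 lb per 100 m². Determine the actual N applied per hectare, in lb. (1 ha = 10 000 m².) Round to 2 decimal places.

nitrogen per 100 m² = 6 × 12% = 0.72 lb.
Convert to per hectare: 0.72 × 100 = 72 lb.

72.00 lb N per hectare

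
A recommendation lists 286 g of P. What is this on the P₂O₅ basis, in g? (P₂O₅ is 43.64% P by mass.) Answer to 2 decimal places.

655.36 g P₂O₅

P₂O₅ = 286 / 0.4364 = 655.362 g.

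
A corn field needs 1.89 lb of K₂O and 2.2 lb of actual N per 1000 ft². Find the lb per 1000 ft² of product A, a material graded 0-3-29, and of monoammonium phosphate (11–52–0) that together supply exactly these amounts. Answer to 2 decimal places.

Per-1000 ft² balance (a = product A, b = monoammonium phosphate):
K₂O: 0.29·a + 0·b = 1.89
N: 0·a + 0.11·b = 2.2
Solving simultaneously: a = 6.51724, b = 20.

6.52 lb product A, 20.00 lb monoammonium phosphate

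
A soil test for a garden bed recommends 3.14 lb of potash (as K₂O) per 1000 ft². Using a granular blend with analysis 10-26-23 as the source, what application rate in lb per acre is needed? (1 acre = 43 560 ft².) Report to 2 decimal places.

594.69 lb of product per acre

Product per 1000 ft² = 3.14 / 23% = 13.6522 lb.
Convert to per acre: 13.6522 × 43.56 = 594.689 lb.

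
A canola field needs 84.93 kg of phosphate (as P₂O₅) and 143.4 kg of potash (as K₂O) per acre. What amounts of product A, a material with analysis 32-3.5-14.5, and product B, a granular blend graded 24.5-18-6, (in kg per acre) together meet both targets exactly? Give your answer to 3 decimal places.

863.175 kg product A, 303.994 kg product B

Per-acre balance (a = product A, b = product B):
P₂O₅: 0.035·a + 0.18·b = 84.93
K₂O: 0.145·a + 0.06·b = 143.4
Eliminate b: (row1) − 0.18/0.06·(row2) → -0.4·a = -345.27, so a = 863.175.
Then b = (143.4 − 0.145·863.175) / 0.06 = 303.9937.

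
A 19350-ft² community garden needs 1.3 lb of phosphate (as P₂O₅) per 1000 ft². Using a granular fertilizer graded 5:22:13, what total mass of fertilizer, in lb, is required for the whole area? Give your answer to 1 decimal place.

Product per 1000 ft² = 1.3 / 22% = 5.90909 lb.
Total product = 5.90909 × 19350 / 1000 = 114.341 lb.

114.3 lb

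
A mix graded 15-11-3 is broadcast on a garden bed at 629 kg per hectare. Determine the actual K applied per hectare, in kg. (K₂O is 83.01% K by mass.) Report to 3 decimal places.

K₂O per hectare = 629 × 3% = 18.87 kg.
Elemental K = 18.87 × 0.8301 = 15.66399 kg per hectare.

15.664 kg K per hectare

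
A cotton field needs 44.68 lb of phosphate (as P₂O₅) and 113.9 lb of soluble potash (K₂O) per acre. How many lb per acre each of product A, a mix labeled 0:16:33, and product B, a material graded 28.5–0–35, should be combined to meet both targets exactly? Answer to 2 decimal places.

279.25 lb product A, 62.14 lb product B

With a, b = lb per acre of product A and product B:
P₂O₅: 0.16·a + 0·b = 44.68
K₂O: 0.33·a + 0.35·b = 113.9
Solving simultaneously: a = 279.25, b = 62.1357.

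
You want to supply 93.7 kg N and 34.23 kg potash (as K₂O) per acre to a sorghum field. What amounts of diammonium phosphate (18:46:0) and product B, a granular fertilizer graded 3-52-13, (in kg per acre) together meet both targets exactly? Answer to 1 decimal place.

Let a = kg of diammonium phosphate, b = kg of product B (per acre).
N: 0.18·a + 0.03·b = 93.7
K₂O: 0·a + 0.13·b = 34.23
Solving simultaneously: a = 476.671, b = 263.308.

476.7 kg diammonium phosphate, 263.3 kg product B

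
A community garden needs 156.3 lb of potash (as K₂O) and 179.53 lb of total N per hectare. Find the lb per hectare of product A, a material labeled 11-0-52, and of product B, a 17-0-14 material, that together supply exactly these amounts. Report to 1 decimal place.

19.7 lb product A, 1043.3 lb product B

Per-hectare balance (a = product A, b = product B):
K₂O: 0.52·a + 0.14·b = 156.3
N: 0.11·a + 0.17·b = 179.53
Eliminate b: (row1) − 0.14/0.17·(row2) → 0.429412·a = 8.45176, so a = 19.6822.
Then b = (179.53 − 0.11·19.6822) / 0.17 = 1043.32.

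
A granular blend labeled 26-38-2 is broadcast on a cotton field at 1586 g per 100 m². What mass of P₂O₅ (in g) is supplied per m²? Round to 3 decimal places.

6.027 g P₂O₅ per sq m

P₂O₅ per 100 m² = 1586 × 38% = 602.68 g.
Convert to per m²: 602.68 × 0.01 = 6.0268 g.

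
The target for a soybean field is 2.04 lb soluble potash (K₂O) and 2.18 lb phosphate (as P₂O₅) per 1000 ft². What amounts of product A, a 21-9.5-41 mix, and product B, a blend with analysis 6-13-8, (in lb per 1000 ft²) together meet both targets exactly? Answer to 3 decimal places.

1.987 lb product A, 15.317 lb product B

Per-1000 ft² balance (a = product A, b = product B):
K₂O: 0.41·a + 0.08·b = 2.04
P₂O₅: 0.095·a + 0.13·b = 2.18
From row1: a = (2.04 − 0.08·b) / 0.41.
Into row2: 0.095·(2.04 − 0.08·b)/0.41 + 0.13·b = 2.18 → b = 15.3173, a = 1.98687.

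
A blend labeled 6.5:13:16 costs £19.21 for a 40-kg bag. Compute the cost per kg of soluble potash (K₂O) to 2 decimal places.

£3.00 per kg K₂O

K₂O in bag = 40 × 16% = 6.4 kg.
Cost per kg K₂O = £19.21 / 6.4 = £3.0016.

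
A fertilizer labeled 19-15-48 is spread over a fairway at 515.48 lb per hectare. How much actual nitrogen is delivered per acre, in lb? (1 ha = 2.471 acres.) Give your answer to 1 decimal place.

nitrogen per hectare = 515.48 × 19% = 97.9412 lb.
Convert to per acre: 97.9412 × 0.404694 = 39.6363 lb.

39.6 lb N per acre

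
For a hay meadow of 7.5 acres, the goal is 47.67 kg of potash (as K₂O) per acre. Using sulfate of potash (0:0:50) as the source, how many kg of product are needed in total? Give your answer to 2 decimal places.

715.05 kg

Product per acre = 47.67 / 50% = 95.34 kg.
Total product = 95.34 × 7.5 = 715.05 kg.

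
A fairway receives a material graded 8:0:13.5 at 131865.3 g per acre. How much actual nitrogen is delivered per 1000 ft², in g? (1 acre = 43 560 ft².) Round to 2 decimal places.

242.18 g N per thousand sq ft

nitrogen per acre = 131865.3 × 8% = 10549.2 g.
Convert to per 1000 ft²: 10549.2 × 0.0229568 = 242.177 g.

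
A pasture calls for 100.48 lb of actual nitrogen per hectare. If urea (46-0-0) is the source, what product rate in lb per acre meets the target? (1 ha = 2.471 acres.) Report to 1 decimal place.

Product per hectare = 100.48 / 46% = 218.435 lb.
Convert to per acre: 218.435 × 0.404694 = 88.3993 lb.

88.4 lb of product per acre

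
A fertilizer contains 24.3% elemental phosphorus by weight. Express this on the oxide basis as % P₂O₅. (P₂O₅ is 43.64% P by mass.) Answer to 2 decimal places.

%P₂O₅ = 24.3 / 0.4364 = 55.6829%.

55.68% P₂O₅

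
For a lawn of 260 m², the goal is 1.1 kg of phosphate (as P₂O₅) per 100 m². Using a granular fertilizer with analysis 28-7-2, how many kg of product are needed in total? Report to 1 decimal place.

Product per 100 m² = 1.1 / 7% = 15.7143 kg.
Total product = 15.7143 × 260 / 100 = 40.8571 kg.

40.9 kg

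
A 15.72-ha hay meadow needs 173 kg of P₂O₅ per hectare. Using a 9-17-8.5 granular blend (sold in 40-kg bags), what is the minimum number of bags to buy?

400 bags

Product per hectare = 173 / 17% = 1017.65 kg.
Total product = 1017.65 × 15.72 = 15997.4 kg.
Bags = ⌈15997.4 / 40⌉ = 400.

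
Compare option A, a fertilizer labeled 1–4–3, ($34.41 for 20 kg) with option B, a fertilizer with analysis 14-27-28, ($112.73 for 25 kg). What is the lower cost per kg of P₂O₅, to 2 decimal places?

option A: P₂O₅ per bag = 20 × 4% = 0.8 kg; cost = 34.41 / 0.8 = $43.0125/kg P₂O₅.
option B: P₂O₅ per bag = 25 × 27% = 6.75 kg; cost = 112.73 / 6.75 = $16.7007/kg P₂O₅.
option B is cheaper.

$16.70 per kg P₂O₅ (option B)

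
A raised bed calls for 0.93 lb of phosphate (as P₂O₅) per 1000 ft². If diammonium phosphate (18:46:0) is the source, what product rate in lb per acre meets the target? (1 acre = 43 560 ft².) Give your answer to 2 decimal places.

Product per 1000 ft² = 0.93 / 46% = 2.02174 lb.
Convert to per acre: 2.02174 × 43.56 = 88.067 lb.

88.07 lb of product per acre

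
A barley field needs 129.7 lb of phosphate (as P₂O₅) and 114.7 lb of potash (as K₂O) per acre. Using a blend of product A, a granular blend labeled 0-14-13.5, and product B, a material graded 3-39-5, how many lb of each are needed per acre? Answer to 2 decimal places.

837.85 lb product A, 31.80 lb product B

Per-acre balance (a = product A, b = product B):
P₂O₅: 0.14·a + 0.39·b = 129.7
K₂O: 0.135·a + 0.05·b = 114.7
Eliminate b: (row1) − 0.39/0.05·(row2) → -0.913·a = -764.96, so a = 837.853.
Then b = (114.7 − 0.135·837.853) / 0.05 = 31.7963.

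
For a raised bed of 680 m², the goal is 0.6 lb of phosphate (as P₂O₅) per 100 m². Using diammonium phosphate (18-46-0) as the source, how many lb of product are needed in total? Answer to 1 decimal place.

8.9 lb

Product per 100 m² = 0.6 / 46% = 1.30435 lb.
Total product = 1.30435 × 680 / 100 = 8.86957 lb.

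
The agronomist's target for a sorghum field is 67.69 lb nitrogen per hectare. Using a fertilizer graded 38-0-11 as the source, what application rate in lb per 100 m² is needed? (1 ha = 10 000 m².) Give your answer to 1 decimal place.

1.8 lb of product per hundred sq m

Product per hectare = 67.69 / 38% = 178.132 lb.
Convert to per 100 m²: 178.132 × 0.01 = 1.78132 lb.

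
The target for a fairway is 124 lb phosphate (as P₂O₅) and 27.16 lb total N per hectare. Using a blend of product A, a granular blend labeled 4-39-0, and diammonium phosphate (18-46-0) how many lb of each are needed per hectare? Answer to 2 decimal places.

189.70 lb product A, 108.73 lb diammonium phosphate

Let a = lb of product A, b = lb of diammonium phosphate (per hectare).
P₂O₅: 0.39·a + 0.46·b = 124
N: 0.04·a + 0.18·b = 27.16
Eliminate b: (row1) − 0.46/0.18·(row2) → 0.287778·a = 54.5911, so a = 189.699.
Then b = (27.16 − 0.04·189.699) / 0.18 = 108.734.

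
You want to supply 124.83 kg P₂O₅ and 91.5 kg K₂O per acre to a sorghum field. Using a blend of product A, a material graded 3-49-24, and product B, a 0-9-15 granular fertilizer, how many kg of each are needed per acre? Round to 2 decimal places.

202.11 kg product A, 286.62 kg product B

Let a = kg of product A, b = kg of product B (per acre).
P₂O₅: 0.49·a + 0.09·b = 124.83
K₂O: 0.24·a + 0.15·b = 91.5
Solving simultaneously: a = 202.1098, b = 286.624.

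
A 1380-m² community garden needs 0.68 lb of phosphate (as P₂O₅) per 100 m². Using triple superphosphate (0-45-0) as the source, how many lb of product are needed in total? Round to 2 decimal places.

Product per 100 m² = 0.68 / 45% = 1.51111 lb.
Total product = 1.51111 × 1380 / 100 = 20.8533 lb.

20.85 lb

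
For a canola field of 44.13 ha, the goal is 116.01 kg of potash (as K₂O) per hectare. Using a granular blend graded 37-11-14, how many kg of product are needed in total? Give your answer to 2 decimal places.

Product per hectare = 116.01 / 14% = 828.643 kg.
Total product = 828.643 × 44.13 = 36568.009 kg.

36568.01 kg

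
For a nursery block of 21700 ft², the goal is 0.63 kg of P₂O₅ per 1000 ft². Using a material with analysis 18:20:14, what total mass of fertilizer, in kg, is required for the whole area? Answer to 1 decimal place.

Product per 1000 ft² = 0.63 / 20% = 3.15 kg.
Total product = 3.15 × 21700 / 1000 = 68.355 kg.

68.4 kg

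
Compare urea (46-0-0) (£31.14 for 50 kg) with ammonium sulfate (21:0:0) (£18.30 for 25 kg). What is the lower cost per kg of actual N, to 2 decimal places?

£1.35 per kg N (urea)

urea: N per bag = 50 × 46% = 23 kg; cost = 31.14 / 23 = £1.3539/kg N.
ammonium sulfate: N per bag = 25 × 21% = 5.25 kg; cost = 18.30 / 5.25 = £3.4857/kg N.
urea is cheaper.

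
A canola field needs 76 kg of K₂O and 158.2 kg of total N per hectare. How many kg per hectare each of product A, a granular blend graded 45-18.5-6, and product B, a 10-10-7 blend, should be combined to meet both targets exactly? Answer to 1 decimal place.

With a, b = kg per hectare of product A and product B:
K₂O: 0.06·a + 0.07·b = 76
N: 0.45·a + 0.1·b = 158.2
Eliminate a: (row1) − 0.06/0.45·(row2) → 0.0566667·b = 54.9067, so b = 968.941.
Back-substitute: a = (76 − 0.07·968.941) / 0.06 = 136.235.

136.2 kg product A, 968.9 kg product B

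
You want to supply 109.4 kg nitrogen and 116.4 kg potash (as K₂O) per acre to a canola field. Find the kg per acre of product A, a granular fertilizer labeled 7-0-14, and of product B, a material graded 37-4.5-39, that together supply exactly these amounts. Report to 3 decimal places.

With a, b = kg per acre of product A and product B:
N: 0.07·a + 0.37·b = 109.4
K₂O: 0.14·a + 0.39·b = 116.4
Solving simultaneously: a = 16.4082, b = 292.5714.

16.408 kg product A, 292.571 kg product B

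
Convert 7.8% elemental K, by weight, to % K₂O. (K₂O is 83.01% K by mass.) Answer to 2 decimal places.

%K₂O = 7.8 / 0.8301 = 9.39646%.

9.40% K₂O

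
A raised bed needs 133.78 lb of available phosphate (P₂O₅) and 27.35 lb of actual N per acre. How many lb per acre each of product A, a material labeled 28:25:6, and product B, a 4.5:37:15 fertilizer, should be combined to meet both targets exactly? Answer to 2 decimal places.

With a, b = lb per acre of product A and product B:
P₂O₅: 0.25·a + 0.37·b = 133.78
N: 0.28·a + 0.045·b = 27.35
Eliminate a: (row1) − 0.25/0.28·(row2) → 0.329821·b = 109.36, so b = 331.574.
Back-substitute: a = (133.78 − 0.37·331.574) / 0.25 = 44.3898.

44.39 lb product A, 331.57 lb product B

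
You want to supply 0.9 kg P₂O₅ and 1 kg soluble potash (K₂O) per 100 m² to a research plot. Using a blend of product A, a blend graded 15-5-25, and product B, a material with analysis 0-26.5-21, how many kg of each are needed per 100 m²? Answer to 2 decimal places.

1.36 kg product A, 3.14 kg product B

Per-100 m² balance (a = product A, b = product B):
P₂O₅: 0.05·a + 0.265·b = 0.9
K₂O: 0.25·a + 0.21·b = 1
Solving simultaneously: a = 1.36323, b = 3.13901.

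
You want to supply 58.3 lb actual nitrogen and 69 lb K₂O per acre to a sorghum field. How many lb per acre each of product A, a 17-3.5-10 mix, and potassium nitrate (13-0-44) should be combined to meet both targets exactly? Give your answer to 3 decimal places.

Per-acre balance (a = product A, b = potassium nitrate):
N: 0.17·a + 0.13·b = 58.3
K₂O: 0.1·a + 0.44·b = 69
Eliminate a: (row1) − 0.17/0.1·(row2) → -0.618·b = -59, so b = 95.4693.
Back-substitute: a = (58.3 − 0.13·95.4693) / 0.17 = 269.9353.

269.935 lb product A, 95.469 lb potassium nitrate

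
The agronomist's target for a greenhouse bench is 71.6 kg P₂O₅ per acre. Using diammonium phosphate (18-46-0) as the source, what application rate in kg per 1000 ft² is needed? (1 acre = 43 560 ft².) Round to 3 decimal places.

Product per acre = 71.6 / 46% = 155.652 kg.
Convert to per 1000 ft²: 155.652 × 0.0229568 = 3.57328 kg.

3.573 kg of product per thousand sq ft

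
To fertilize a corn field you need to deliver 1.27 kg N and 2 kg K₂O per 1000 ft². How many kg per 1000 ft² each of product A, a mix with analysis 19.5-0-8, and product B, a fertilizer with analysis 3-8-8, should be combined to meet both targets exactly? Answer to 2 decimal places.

Per-1000 ft² balance (a = product A, b = product B):
N: 0.195·a + 0.03·b = 1.27
K₂O: 0.08·a + 0.08·b = 2
Eliminate a: (row1) − 0.195/0.08·(row2) → -0.165·b = -3.605, so b = 21.8485.
Back-substitute: a = (1.27 − 0.03·21.8485) / 0.195 = 3.15152.

3.15 kg product A, 21.85 kg product B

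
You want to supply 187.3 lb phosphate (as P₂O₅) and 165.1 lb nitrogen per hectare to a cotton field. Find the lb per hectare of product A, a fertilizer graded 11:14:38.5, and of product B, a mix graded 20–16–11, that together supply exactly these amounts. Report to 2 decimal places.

1061.92 lb product A, 241.44 lb product B

Per-hectare balance (a = product A, b = product B):
P₂O₅: 0.14·a + 0.16·b = 187.3
N: 0.11·a + 0.2·b = 165.1
Solving simultaneously: a = 1061.923, b = 241.442.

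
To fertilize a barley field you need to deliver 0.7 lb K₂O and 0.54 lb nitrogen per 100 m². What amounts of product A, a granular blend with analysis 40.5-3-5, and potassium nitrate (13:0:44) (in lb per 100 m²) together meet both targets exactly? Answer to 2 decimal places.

Per-100 m² balance (a = product A, b = potassium nitrate):
K₂O: 0.05·a + 0.44·b = 0.7
N: 0.405·a + 0.13·b = 0.54
From row1: a = (0.7 − 0.44·b) / 0.05.
Into row2: 0.405·(0.7 − 0.44·b)/0.05 + 0.13·b = 0.54 → b = 1.49388, a = 0.853815.

0.85 lb product A, 1.49 lb potassium nitrate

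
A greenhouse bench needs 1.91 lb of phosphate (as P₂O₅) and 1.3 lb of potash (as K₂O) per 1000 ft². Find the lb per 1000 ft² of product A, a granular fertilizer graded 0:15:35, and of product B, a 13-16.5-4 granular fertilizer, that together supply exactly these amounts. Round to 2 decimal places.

2.67 lb product A, 9.15 lb product B

Per-1000 ft² balance (a = product A, b = product B):
P₂O₅: 0.15·a + 0.165·b = 1.91
K₂O: 0.35·a + 0.04·b = 1.3
Eliminate b: (row1) − 0.165/0.04·(row2) → -1.29375·a = -3.4525, so a = 2.6686.
Then b = (1.3 − 0.35·2.6686) / 0.04 = 9.14976.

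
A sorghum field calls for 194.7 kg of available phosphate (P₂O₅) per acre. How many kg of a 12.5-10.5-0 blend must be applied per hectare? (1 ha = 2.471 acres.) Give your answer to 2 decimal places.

4581.94 kg of product per hectare

Product per acre = 194.7 / 10.5% = 1854.29 kg.
Convert to per hectare: 1854.29 × 2.471 = 4581.94 kg.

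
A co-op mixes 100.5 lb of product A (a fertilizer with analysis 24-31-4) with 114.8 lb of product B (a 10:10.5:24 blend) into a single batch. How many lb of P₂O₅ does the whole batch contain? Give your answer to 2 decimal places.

P₂O₅ mass = 31%×100.5 + 10.5%×114.8 = 43.209 lb.

43.21 lb P₂O₅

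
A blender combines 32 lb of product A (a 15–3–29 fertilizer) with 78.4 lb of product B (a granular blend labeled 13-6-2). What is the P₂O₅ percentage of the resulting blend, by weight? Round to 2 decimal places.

5.13% P₂O₅

Total mass = 32 + 78.4 = 110.4 lb.
P₂O₅ mass = 3%×32 + 6%×78.4 = 5.664 lb.
% P₂O₅ = 5.664 / 110.4 = 5.13043%.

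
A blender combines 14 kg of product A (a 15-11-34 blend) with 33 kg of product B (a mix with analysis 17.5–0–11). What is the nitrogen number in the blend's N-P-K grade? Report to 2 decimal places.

16.76% N

Total mass = 14 + 33 = 47 kg.
N mass = 15%×14 + 17.5%×33 = 7.875 kg.
% N = 7.875 / 47 = 16.7553%.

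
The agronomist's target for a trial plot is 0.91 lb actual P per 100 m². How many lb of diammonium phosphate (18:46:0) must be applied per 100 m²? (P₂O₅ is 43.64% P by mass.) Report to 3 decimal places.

4.533 lb of product per hundred sq m

As P₂O₅: 0.91 / 0.4364 = 2.08524 lb per 100 m².
Product per 100 m² = 2.08524 / 46% = 4.53314 lb.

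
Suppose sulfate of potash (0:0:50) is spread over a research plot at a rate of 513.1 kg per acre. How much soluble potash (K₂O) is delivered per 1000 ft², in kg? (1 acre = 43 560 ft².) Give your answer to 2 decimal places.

5.89 kg K₂O per thousand sq ft

K₂O per acre = 513.1 × 50% = 256.55 kg.
Convert to per 1000 ft²: 256.55 × 0.0229568 = 5.88958 kg.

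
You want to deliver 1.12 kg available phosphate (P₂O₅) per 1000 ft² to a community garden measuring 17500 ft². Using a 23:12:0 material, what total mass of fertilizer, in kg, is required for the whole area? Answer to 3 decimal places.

Product per 1000 ft² = 1.12 / 12% = 9.33333 kg.
Total product = 9.33333 × 17500 / 1000 = 163.3333 kg.

163.333 kg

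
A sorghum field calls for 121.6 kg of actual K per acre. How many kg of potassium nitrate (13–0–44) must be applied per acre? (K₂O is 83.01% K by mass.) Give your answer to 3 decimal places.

332.928 kg of product per acre

As K₂O: 121.6 / 0.8301 = 146.488 kg per acre.
Product per acre = 146.488 / 44% = 332.9281 kg.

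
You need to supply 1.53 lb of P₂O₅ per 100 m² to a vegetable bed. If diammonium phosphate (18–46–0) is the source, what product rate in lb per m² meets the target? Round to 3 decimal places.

0.033 lb of product per sq m

Product per 100 m² = 1.53 / 46% = 3.32609 lb.
Convert to per m²: 3.32609 × 0.01 = 0.0332609 lb.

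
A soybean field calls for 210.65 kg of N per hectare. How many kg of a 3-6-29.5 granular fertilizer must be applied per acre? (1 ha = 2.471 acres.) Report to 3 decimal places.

Product per hectare = 210.65 / 3% = 7021.67 kg.
Convert to per acre: 7021.67 × 0.404694 = 2841.6296 kg.

2841.630 kg of product per acre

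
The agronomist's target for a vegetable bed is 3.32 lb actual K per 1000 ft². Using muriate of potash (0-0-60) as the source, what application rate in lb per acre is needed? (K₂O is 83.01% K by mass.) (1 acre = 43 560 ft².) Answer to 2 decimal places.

As K₂O: 3.32 / 0.8301 = 3.99952 lb per 1000 ft².
Product per 1000 ft² = 3.99952 / 60% = 6.66586 lb.
Convert to per acre: 6.66586 × 43.56 = 290.365 lb.

290.37 lb of product per acre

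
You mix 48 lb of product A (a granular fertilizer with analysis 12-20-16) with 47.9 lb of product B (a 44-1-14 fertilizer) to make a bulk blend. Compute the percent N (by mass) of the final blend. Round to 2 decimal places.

27.98% N

Total mass = 48 + 47.9 = 95.9 lb.
N mass = 12%×48 + 44%×47.9 = 26.836 lb.
% N = 26.836 / 95.9 = 27.9833%.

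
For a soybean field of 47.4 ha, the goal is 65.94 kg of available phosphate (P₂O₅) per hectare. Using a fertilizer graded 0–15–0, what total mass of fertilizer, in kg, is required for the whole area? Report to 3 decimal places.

Product per hectare = 65.94 / 15% = 439.6 kg.
Total product = 439.6 × 47.4 = 20837.04 kg.

20837.040 kg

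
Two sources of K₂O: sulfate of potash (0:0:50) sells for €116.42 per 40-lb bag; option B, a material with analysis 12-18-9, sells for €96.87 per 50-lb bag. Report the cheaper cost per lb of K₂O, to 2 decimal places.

€5.82 per lb K₂O (sulfate of potash)

sulfate of potash: K₂O per bag = 40 × 50% = 20 lb; cost = 116.42 / 20 = €5.8210/lb K₂O.
option B: K₂O per bag = 50 × 9% = 4.5 lb; cost = 96.87 / 4.5 = €21.5267/lb K₂O.
sulfate of potash is cheaper.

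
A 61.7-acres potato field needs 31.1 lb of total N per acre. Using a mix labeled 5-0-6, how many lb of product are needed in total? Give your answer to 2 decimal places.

Product per acre = 31.1 / 5% = 622 lb.
Total product = 622 × 61.7 = 38377.4 lb.

38377.40 lb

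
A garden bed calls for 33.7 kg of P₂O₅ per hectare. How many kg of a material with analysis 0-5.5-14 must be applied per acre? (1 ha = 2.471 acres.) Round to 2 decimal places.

247.97 kg of product per acre

Product per hectare = 33.7 / 5.5% = 612.727 kg.
Convert to per acre: 612.727 × 0.404694 = 247.967 kg.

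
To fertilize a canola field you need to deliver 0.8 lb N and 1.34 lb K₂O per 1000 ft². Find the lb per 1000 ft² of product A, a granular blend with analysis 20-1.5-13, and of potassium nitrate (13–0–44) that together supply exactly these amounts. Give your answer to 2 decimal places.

Let a = lb of product A, b = lb of potassium nitrate (per 1000 ft²).
N: 0.2·a + 0.13·b = 0.8
K₂O: 0.13·a + 0.44·b = 1.34
Solving simultaneously: a = 2.5007, b = 2.30661.

2.50 lb product A, 2.31 lb potassium nitrate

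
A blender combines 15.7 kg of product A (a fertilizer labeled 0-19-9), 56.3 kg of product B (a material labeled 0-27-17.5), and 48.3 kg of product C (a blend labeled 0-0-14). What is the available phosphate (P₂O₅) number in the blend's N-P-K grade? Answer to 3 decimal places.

Total mass = 15.7 + 56.3 + 48.3 = 120.3 kg.
P₂O₅ mass = 19%×15.7 + 27%×56.3 + 0%×48.3 = 18.184 kg.
% P₂O₅ = 18.184 / 120.3 = 15.1155%.

15.116% P₂O₅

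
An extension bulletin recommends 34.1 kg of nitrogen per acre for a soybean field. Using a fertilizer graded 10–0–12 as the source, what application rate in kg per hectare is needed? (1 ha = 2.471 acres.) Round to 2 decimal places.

Product per acre = 34.1 / 10% = 341 kg.
Convert to per hectare: 341 × 2.471 = 842.611 kg.

842.61 kg of product per hectare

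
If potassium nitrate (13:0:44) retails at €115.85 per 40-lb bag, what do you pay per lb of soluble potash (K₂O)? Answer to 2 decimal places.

€6.58 per lb K₂O

K₂O in bag = 40 × 44% = 17.6 lb.
Cost per lb K₂O = €115.85 / 17.6 = €6.5824.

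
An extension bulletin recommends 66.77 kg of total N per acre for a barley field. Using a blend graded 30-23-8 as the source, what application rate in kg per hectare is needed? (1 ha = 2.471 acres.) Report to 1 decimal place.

550.0 kg of product per hectare

Product per acre = 66.77 / 30% = 222.567 kg.
Convert to per hectare: 222.567 × 2.471 = 549.962 kg.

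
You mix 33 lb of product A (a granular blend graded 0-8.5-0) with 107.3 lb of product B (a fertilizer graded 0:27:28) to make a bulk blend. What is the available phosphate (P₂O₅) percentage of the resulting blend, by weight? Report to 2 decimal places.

22.65% P₂O₅

Total mass = 33 + 107.3 = 140.3 lb.
P₂O₅ mass = 8.5%×33 + 27%×107.3 = 31.776 lb.
% P₂O₅ = 31.776 / 140.3 = 22.6486%.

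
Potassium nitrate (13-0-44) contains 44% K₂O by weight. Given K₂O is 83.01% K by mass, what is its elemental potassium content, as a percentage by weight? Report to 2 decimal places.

%K = 44 × 0.8301 = 36.5244%.

36.52% K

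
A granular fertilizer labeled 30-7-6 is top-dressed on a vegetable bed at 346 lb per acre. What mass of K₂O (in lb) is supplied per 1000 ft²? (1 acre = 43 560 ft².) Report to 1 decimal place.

0.5 lb K₂O per thousand sq ft

K₂O per acre = 346 × 6% = 20.76 lb.
Convert to per 1000 ft²: 20.76 × 0.0229568 = 0.476584 lb.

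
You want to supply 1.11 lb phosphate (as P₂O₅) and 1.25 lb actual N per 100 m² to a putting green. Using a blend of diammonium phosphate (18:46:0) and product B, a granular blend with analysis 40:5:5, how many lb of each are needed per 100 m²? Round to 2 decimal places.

Per-100 m² balance (a = diammonium phosphate, b = product B):
P₂O₅: 0.46·a + 0.05·b = 1.11
N: 0.18·a + 0.4·b = 1.25
Eliminate a: (row1) − 0.46/0.18·(row2) → -0.972222·b = -2.08444, so b = 2.144.
Back-substitute: a = (1.11 − 0.05·2.144) / 0.46 = 2.18.

2.18 lb diammonium phosphate, 2.14 lb product B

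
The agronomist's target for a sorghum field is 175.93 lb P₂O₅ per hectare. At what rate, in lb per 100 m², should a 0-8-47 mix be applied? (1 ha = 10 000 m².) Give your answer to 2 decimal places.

Product per hectare = 175.93 / 8% = 2199.12 lb.
Convert to per 100 m²: 2199.12 × 0.01 = 21.9913 lb.

21.99 lb of product per hundred sq m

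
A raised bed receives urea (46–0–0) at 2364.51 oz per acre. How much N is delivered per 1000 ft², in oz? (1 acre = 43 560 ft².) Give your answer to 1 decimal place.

25.0 oz N per thousand sq ft

nitrogen per acre = 2364.51 × 46% = 1087.67 oz.
Convert to per 1000 ft²: 1087.67 × 0.0229568 = 24.9696 oz.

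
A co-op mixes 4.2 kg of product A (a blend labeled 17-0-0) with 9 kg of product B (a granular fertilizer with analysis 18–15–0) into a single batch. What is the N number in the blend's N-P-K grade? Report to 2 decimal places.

17.68% N

Total mass = 4.2 + 9 = 13.2 kg.
N mass = 17%×4.2 + 18%×9 = 2.334 kg.
% N = 2.334 / 13.2 = 17.6818%.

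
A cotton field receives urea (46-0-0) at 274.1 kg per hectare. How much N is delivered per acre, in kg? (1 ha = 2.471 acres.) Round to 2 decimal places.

51.03 kg N per acre

nitrogen per hectare = 274.1 × 46% = 126.086 kg.
Convert to per acre: 126.086 × 0.404694 = 51.0263 kg.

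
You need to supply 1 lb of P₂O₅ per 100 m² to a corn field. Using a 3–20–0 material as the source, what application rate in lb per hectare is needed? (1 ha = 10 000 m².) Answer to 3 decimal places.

500.000 lb of product per hectare

Product per 100 m² = 1 / 20% = 5 lb.
Convert to per hectare: 5 × 100 = 500 lb.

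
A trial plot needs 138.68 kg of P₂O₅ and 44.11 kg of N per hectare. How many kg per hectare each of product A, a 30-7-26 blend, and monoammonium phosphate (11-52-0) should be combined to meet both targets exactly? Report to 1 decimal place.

With a, b = kg per hectare of product A and monoammonium phosphate:
P₂O₅: 0.07·a + 0.52·b = 138.68
N: 0.3·a + 0.11·b = 44.11
Eliminate b: (row1) − 0.52/0.11·(row2) → -1.34818·a = -69.84, so a = 51.8031.
Then b = (44.11 − 0.3·51.8031) / 0.11 = 259.719.

51.8 kg product A, 259.7 kg monoammonium phosphate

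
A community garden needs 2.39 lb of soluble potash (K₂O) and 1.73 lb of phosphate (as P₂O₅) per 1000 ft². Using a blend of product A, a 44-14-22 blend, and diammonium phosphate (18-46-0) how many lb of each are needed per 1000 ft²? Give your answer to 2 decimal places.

With a, b = lb per 1000 ft² of product A and diammonium phosphate:
K₂O: 0.22·a + 0·b = 2.39
P₂O₅: 0.14·a + 0.46·b = 1.73
Solving simultaneously: a = 10.8636, b = 0.454545.

10.86 lb product A, 0.45 lb diammonium phosphate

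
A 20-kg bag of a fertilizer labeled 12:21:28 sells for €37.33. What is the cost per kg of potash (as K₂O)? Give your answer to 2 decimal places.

€6.67 per kg K₂O

K₂O in bag = 20 × 28% = 5.6 kg.
Cost per kg K₂O = €37.33 / 5.6 = €6.6661.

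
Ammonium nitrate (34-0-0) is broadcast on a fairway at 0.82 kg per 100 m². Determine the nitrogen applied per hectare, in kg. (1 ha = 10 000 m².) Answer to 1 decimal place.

27.9 kg N per hectare

nitrogen per 100 m² = 0.82 × 34% = 0.2788 kg.
Convert to per hectare: 0.2788 × 100 = 27.88 kg.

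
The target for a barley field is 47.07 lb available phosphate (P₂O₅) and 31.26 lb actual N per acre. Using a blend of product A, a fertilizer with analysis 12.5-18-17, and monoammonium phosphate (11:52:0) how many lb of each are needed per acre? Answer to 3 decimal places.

245.077 lb product A, 5.685 lb monoammonium phosphate

Per-acre balance (a = product A, b = monoammonium phosphate):
P₂O₅: 0.18·a + 0.52·b = 47.07
N: 0.125·a + 0.11·b = 31.26
Eliminate a: (row1) − 0.18/0.125·(row2) → 0.3616·b = 2.0556, so b = 5.68473.
Back-substitute: a = (47.07 − 0.52·5.68473) / 0.18 = 245.0774.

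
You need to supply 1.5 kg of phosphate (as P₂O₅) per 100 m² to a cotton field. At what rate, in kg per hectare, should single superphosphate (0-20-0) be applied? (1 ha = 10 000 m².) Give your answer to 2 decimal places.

750.00 kg of product per hectare

Product per 100 m² = 1.5 / 20% = 7.5 kg.
Convert to per hectare: 7.5 × 100 = 750 kg.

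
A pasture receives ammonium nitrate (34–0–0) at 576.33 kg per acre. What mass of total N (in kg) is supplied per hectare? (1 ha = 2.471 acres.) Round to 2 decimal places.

nitrogen per acre = 576.33 × 34% = 195.952 kg.
Convert to per hectare: 195.952 × 2.471 = 484.198 kg.

484.20 kg N per hectare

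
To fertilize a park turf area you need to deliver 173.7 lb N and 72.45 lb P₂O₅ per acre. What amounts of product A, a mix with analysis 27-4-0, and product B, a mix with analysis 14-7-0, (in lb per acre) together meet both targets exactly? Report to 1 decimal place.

With a, b = lb per acre of product A and product B:
N: 0.27·a + 0.14·b = 173.7
P₂O₅: 0.04·a + 0.07·b = 72.45
Eliminate b: (row1) − 0.14/0.07·(row2) → 0.19·a = 28.8, so a = 151.579.
Then b = (72.45 − 0.04·151.579) / 0.07 = 948.383.

151.6 lb product A, 948.4 lb product B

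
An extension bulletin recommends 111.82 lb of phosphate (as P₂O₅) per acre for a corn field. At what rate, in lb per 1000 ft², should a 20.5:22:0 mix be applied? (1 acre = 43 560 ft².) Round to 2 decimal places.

Product per acre = 111.82 / 22% = 508.273 lb.
Convert to per 1000 ft²: 508.273 × 0.0229568 = 11.6683 lb.

11.67 lb of product per thousand sq ft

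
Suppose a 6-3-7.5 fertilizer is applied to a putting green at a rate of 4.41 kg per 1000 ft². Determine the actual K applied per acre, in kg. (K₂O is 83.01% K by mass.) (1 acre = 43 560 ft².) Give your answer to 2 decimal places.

11.96 kg K per acre

K₂O per 1000 ft² = 4.41 × 7.5% = 0.33075 kg.
Elemental K = 0.33075 × 0.8301 = 0.274556 kg per 1000 ft².
Convert to per acre: 0.274556 × 43.56 = 11.9596 kg.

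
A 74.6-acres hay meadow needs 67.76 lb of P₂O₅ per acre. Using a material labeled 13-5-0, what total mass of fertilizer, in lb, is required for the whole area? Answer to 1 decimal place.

101097.9 lb

Product per acre = 67.76 / 5% = 1355.2 lb.
Total product = 1355.2 × 74.6 = 101097.92 lb.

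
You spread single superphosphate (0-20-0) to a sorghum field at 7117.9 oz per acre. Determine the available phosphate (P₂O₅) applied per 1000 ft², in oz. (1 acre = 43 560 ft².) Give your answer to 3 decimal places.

P₂O₅ per acre = 7117.9 × 20% = 1423.58 oz.
Convert to per 1000 ft²: 1423.58 × 0.0229568 = 32.6809 oz.

32.681 oz P₂O₅ per thousand sq ft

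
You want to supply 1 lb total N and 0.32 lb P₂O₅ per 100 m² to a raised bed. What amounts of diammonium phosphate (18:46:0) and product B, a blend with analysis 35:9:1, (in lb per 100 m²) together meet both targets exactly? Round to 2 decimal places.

Let a = lb of diammonium phosphate, b = lb of product B (per 100 m²).
N: 0.18·a + 0.35·b = 1
P₂O₅: 0.46·a + 0.09·b = 0.32
From row1: a = (1 − 0.35·b) / 0.18.
Into row2: 0.46·(1 − 0.35·b)/0.18 + 0.09·b = 0.32 → b = 2.77901, a = 0.151934.

0.15 lb diammonium phosphate, 2.78 lb product B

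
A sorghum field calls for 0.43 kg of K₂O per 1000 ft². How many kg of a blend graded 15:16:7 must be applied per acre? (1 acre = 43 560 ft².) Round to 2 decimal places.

267.58 kg of product per acre

Product per 1000 ft² = 0.43 / 7% = 6.14286 kg.
Convert to per acre: 6.14286 × 43.56 = 267.583 kg.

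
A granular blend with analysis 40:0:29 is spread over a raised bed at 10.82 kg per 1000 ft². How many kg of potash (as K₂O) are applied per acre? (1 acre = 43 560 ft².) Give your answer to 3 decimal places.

136.683 kg K₂O per acre

K₂O per 1000 ft² = 10.82 × 29% = 3.1378 kg.
Convert to per acre: 3.1378 × 43.56 = 136.6826 kg.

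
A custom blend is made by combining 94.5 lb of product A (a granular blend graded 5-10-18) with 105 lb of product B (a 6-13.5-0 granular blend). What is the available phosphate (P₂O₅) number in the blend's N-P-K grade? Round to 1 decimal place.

11.8% P₂O₅

Total mass = 94.5 + 105 = 199.5 lb.
P₂O₅ mass = 10%×94.5 + 13.5%×105 = 23.625 lb.
% P₂O₅ = 23.625 / 199.5 = 11.8421%.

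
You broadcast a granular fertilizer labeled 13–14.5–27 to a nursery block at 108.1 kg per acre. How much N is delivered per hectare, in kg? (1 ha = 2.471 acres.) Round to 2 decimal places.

34.72 kg N per hectare

nitrogen per acre = 108.1 × 13% = 14.053 kg.
Convert to per hectare: 14.053 × 2.471 = 34.72496 kg.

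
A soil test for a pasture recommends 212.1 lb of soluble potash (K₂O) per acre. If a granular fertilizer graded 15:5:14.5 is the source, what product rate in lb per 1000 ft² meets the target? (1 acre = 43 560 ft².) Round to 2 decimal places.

Product per acre = 212.1 / 14.5% = 1462.76 lb.
Convert to per 1000 ft²: 1462.76 × 0.0229568 = 33.5803 lb.

33.58 lb of product per thousand sq ft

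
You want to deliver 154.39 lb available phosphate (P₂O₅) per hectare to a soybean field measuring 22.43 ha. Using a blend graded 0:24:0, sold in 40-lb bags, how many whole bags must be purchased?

Product per hectare = 154.39 / 24% = 643.292 lb.
Total product = 643.292 × 22.43 = 14429 lb.
Bags = ⌈14429 / 40⌉ = 361.

361 bags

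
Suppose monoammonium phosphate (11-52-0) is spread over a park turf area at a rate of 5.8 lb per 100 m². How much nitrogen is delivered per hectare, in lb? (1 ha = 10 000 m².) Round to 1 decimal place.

63.8 lb N per hectare

nitrogen per 100 m² = 5.8 × 11% = 0.638 lb.
Convert to per hectare: 0.638 × 100 = 63.8 lb.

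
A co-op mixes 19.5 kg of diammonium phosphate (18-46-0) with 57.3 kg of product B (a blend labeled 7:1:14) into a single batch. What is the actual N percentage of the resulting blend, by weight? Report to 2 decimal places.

Total mass = 19.5 + 57.3 = 76.8 kg.
N mass = 18%×19.5 + 7%×57.3 = 7.521 kg.
% N = 7.521 / 76.8 = 9.79297%.

9.79% N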